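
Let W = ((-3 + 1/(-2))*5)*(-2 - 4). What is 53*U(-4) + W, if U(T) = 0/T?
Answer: 105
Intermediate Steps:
U(T) = 0
W = 105 (W = ((-3 - 1/2)*5)*(-6) = -7/2*5*(-6) = -35/2*(-6) = 105)
53*U(-4) + W = 53*0 + 105 = 0 + 105 = 105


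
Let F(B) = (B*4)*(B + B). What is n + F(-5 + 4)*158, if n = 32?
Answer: 1296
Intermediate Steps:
F(B) = 8*B² (F(B) = (4*B)*(2*B) = 8*B²)
n + F(-5 + 4)*158 = 32 + (8*(-5 + 4)²)*158 = 32 + (8*(-1)²)*158 = 32 + (8*1)*158 = 32 + 8*158 = 32 + 1264 = 1296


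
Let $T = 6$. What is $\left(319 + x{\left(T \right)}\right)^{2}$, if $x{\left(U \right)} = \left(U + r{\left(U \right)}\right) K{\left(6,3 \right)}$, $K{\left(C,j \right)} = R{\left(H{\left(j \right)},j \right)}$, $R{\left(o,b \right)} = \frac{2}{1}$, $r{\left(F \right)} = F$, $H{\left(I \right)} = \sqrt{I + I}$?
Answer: $117649$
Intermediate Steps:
$H{\left(I \right)} = \sqrt{2} \sqrt{I}$ ($H{\left(I \right)} = \sqrt{2 I} = \sqrt{2} \sqrt{I}$)
$R{\left(o,b \right)} = 2$ ($R{\left(o,b \right)} = 2 \cdot 1 = 2$)
$K{\left(C,j \right)} = 2$
$x{\left(U \right)} = 4 U$ ($x{\left(U \right)} = \left(U + U\right) 2 = 2 U 2 = 4 U$)
$\left(319 + x{\left(T \right)}\right)^{2} = \left(319 + 4 \cdot 6\right)^{2} = \left(319 + 24\right)^{2} = 343^{2} = 117649$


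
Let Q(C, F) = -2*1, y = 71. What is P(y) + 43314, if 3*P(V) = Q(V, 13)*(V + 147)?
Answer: 129506/3 ≈ 43169.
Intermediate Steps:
Q(C, F) = -2
P(V) = -98 - 2*V/3 (P(V) = (-2*(V + 147))/3 = (-2*(147 + V))/3 = (-294 - 2*V)/3 = -98 - 2*V/3)
P(y) + 43314 = (-98 - ⅔*71) + 43314 = (-98 - 142/3) + 43314 = -436/3 + 43314 = 129506/3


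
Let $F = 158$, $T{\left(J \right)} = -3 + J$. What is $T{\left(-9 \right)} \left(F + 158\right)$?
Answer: $-3792$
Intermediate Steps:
$T{\left(-9 \right)} \left(F + 158\right) = \left(-3 - 9\right) \left(158 + 158\right) = \left(-12\right) 316 = -3792$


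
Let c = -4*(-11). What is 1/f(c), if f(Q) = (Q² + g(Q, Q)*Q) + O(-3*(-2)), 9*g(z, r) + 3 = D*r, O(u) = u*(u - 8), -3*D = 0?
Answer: 3/5728 ≈ 0.00052374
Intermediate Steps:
D = 0 (D = -⅓*0 = 0)
O(u) = u*(-8 + u)
g(z, r) = -⅓ (g(z, r) = -⅓ + (0*r)/9 = -⅓ + (⅑)*0 = -⅓ + 0 = -⅓)
c = 44
f(Q) = -12 + Q² - Q/3 (f(Q) = (Q² - Q/3) + (-3*(-2))*(-8 - 3*(-2)) = (Q² - Q/3) + 6*(-8 + 6) = (Q² - Q/3) + 6*(-2) = (Q² - Q/3) - 12 = -12 + Q² - Q/3)
1/f(c) = 1/(-12 + 44² - ⅓*44) = 1/(-12 + 1936 - 44/3) = 1/(5728/3) = 3/5728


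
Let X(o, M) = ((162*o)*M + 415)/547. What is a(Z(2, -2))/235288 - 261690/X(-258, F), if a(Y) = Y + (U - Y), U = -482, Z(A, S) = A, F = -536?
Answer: -16845482463031/2635586884724 ≈ -6.3915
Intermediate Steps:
a(Y) = -482 (a(Y) = Y + (-482 - Y) = -482)
X(o, M) = 415/547 + 162*M*o/547 (X(o, M) = (162*M*o + 415)*(1/547) = (415 + 162*M*o)*(1/547) = 415/547 + 162*M*o/547)
a(Z(2, -2))/235288 - 261690/X(-258, F) = -482/235288 - 261690/(415/547 + (162/547)*(-536)*(-258)) = -482*1/235288 - 261690/(415/547 + 22402656/547) = -241/117644 - 261690/22403071/547 = -241/117644 - 261690*547/22403071 = -241/117644 - 143144430/22403071 = -16845482463031/2635586884724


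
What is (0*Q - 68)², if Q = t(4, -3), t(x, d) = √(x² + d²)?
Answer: 4624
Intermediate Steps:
t(x, d) = √(d² + x²)
Q = 5 (Q = √((-3)² + 4²) = √(9 + 16) = √25 = 5)
(0*Q - 68)² = (0*5 - 68)² = (0 - 68)² = (-68)² = 4624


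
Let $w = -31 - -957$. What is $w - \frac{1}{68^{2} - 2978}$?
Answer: $\frac{1524195}{1646} \approx 926.0$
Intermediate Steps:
$w = 926$ ($w = -31 + 957 = 926$)
$w - \frac{1}{68^{2} - 2978} = 926 - \frac{1}{68^{2} - 2978} = 926 - \frac{1}{4624 - 2978} = 926 - \frac{1}{1646} = \frac{1524195}{1646}$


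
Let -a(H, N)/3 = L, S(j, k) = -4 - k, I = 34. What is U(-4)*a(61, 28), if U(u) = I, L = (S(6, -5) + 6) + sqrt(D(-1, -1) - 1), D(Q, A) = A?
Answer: -714 - 102*I*sqrt(2) ≈ -714.0 - 144.25*I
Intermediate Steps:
L = 7 + I*sqrt(2) (L = ((-4 - 1*(-5)) + 6) + sqrt(-1 - 1) = ((-4 + 5) + 6) + sqrt(-2) = (1 + 6) + I*sqrt(2) = 7 + I*sqrt(2) ≈ 7.0 + 1.4142*I)
U(u) = 34
a(H, N) = -21 - 3*I*sqrt(2) (a(H, N) = -3*(7 + I*sqrt(2)) = -21 - 3*I*sqrt(2))
U(-4)*a(61, 28) = 34*(-21 - 3*I*sqrt(2)) = -714 - 102*I*sqrt(2)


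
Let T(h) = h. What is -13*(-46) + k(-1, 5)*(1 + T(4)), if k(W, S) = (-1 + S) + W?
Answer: 613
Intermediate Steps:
k(W, S) = -1 + S + W
-13*(-46) + k(-1, 5)*(1 + T(4)) = -13*(-46) + (-1 + 5 - 1)*(1 + 4) = 598 + 3*5 = 598 + 15 = 613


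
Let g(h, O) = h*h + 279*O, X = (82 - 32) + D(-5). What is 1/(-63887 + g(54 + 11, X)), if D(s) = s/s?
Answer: -1/45433 ≈ -2.2010e-5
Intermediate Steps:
D(s) = 1
X = 51 (X = (82 - 32) + 1 = 50 + 1 = 51)
g(h, O) = h² + 279*O
1/(-63887 + g(54 + 11, X)) = 1/(-63887 + ((54 + 11)² + 279*51)) = 1/(-63887 + (65² + 14229)) = 1/(-63887 + (4225 + 14229)) = 1/(-63887 + 18454) = 1/(-45433) = -1/45433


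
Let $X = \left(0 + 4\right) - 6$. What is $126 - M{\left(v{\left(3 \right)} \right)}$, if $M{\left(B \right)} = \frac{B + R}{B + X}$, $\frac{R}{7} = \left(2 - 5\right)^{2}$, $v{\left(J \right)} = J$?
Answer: $60$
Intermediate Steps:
$R = 63$ ($R = 7 \left(2 - 5\right)^{2} = 7 \left(-3\right)^{2} = 7 \cdot 9 = 63$)
$X = -2$ ($X = 4 - 6 = -2$)
$M{\left(B \right)} = \frac{63 + B}{-2 + B}$ ($M{\left(B \right)} = \frac{B + 63}{B - 2} = \frac{63 + B}{-2 + B}$)
$126 - M{\left(v{\left(3 \right)} \right)} = 126 - \frac{63 + 3}{-2 + 3} = 126 - 1^{-1} \cdot 66 = 126 - 1 \cdot 66 = 126 - 66 = 60$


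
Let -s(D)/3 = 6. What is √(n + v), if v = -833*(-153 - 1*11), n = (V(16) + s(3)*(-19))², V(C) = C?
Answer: 2*√66194 ≈ 514.56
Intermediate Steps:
s(D) = -18 (s(D) = -3*6 = -18)
n = 128164 (n = (16 - 18*(-19))² = (16 + 342)² = 358² = 128164)
v = 136612 (v = -833*(-153 - 11) = -833*(-164) = 136612)
√(n + v) = √(128164 + 136612) = √264776 = 2*√66194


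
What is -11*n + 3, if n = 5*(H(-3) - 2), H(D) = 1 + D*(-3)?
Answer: -437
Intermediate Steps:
H(D) = 1 - 3*D
n = 40 (n = 5*((1 - 3*(-3)) - 2) = 5*((1 + 9) - 2) = 5*(10 - 2) = 5*8 = 40)
-11*n + 3 = -11*40 + 3 = -440 + 3 = -437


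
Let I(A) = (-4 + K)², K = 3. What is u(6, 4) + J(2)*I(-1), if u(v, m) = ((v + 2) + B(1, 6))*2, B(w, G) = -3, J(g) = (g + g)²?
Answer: 26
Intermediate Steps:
J(g) = 4*g² (J(g) = (2*g)² = 4*g²)
u(v, m) = -2 + 2*v (u(v, m) = ((v + 2) - 3)*2 = ((2 + v) - 3)*2 = (-1 + v)*2 = -2 + 2*v)
I(A) = 1 (I(A) = (-4 + 3)² = (-1)² = 1)
u(6, 4) + J(2)*I(-1) = (-2 + 2*6) + (4*2²)*1 = (-2 + 12) + (4*4)*1 = 10 + 16*1 = 10 + 16 = 26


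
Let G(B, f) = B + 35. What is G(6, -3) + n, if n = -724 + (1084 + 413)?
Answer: 814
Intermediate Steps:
G(B, f) = 35 + B
n = 773 (n = -724 + 1497 = 773)
G(6, -3) + n = (35 + 6) + 773 = 41 + 773 = 814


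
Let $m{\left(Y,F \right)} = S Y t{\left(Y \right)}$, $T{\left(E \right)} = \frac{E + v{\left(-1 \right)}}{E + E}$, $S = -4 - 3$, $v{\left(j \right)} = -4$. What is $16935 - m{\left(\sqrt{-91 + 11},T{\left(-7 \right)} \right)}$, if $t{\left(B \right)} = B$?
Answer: $16375$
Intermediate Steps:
$S = -7$ ($S = -4 - 3 = -7$)
$T{\left(E \right)} = \frac{-4 + E}{2 E}$ ($T{\left(E \right)} = \frac{E - 4}{E + E} = \frac{-4 + E}{2 E}$)
$m{\left(Y,F \right)} = - 7 Y^{2}$ ($m{\left(Y,F \right)} = - 7 Y Y = - 7 Y^{2}$)
$16935 - m{\left(\sqrt{-91 + 11},T{\left(-7 \right)} \right)} = 16935 - - 7 \left(\sqrt{-91 + 11}\right)^{2} = 16935 - - 7 \left(\sqrt{-80}\right)^{2} = 16935 - - 7 \left(4 i \sqrt{5}\right)^{2} = 16935 - \left(-7\right) \left(-80\right) = 16935 - 560 = 16375$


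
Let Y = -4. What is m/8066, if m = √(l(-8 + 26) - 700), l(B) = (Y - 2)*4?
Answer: I*√181/4033 ≈ 0.0033359*I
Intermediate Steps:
l(B) = -24 (l(B) = (-4 - 2)*4 = -6*4 = -24)
m = 2*I*√181 (m = √(-24 - 700) = √(-724) = 2*I*√181 ≈ 26.907*I)
m/8066 = (2*I*√181)/8066 = (2*I*√181)*(1/8066) = I*√181/4033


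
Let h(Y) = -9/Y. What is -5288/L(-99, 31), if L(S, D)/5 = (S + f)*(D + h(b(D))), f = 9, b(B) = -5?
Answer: 661/1845 ≈ 0.35827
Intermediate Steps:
L(S, D) = 5*(9 + S)*(9/5 + D) (L(S, D) = 5*((S + 9)*(D - 9/(-5))) = 5*((9 + S)*(D - 9*(-1/5))) = 5*((9 + S)*(D + 9/5)) = 5*((9 + S)*(9/5 + D)) = 5*(9 + S)*(9/5 + D))
-5288/L(-99, 31) = -5288/(81 + 9*(-99) + 45*31 + 5*31*(-99)) = -5288/(81 - 891 + 1395 - 15345) = -5288/(-14760) = -5288*(-1)/14760 = -1*(-661/1845) = 661/1845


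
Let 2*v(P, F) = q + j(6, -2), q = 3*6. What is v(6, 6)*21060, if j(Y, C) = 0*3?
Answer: 189540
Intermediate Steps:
j(Y, C) = 0
q = 18
v(P, F) = 9 (v(P, F) = (18 + 0)/2 = (1/2)*18 = 9)
v(6, 6)*21060 = 9*21060 = 189540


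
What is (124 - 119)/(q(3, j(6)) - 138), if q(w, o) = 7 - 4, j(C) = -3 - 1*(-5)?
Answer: -1/27 ≈ -0.037037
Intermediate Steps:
j(C) = 2 (j(C) = -3 + 5 = 2)
q(w, o) = 3
(124 - 119)/(q(3, j(6)) - 138) = (124 - 119)/(3 - 138) = 5/(-135) = -1/135*5 = -1/27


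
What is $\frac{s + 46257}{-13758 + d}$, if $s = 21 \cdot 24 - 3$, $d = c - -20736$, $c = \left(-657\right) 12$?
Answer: $- \frac{7793}{151} \approx -51.609$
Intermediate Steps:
$c = -7884$
$d = 12852$ ($d = -7884 - -20736 = -7884 + 20736 = 12852$)
$s = 501$ ($s = 504 - 3 = 501$)
$\frac{s + 46257}{-13758 + d} = \frac{501 + 46257}{-13758 + 12852} = \frac{46758}{-906} = 46758 \left(- \frac{1}{906}\right) = - \frac{7793}{151}$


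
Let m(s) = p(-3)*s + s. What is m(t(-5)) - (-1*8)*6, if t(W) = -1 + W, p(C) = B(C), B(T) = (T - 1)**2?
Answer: -54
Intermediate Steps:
B(T) = (-1 + T)**2
p(C) = (-1 + C)**2
m(s) = 17*s (m(s) = (-1 - 3)**2*s + s = (-4)**2*s + s = 16*s + s = 17*s)
m(t(-5)) - (-1*8)*6 = 17*(-1 - 5) - (-1*8)*6 = 17*(-6) - (-8)*6 = -102 - 1*(-48) = -102 + 48 = -54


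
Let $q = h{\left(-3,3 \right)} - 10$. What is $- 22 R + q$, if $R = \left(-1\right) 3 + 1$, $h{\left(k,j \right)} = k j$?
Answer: $25$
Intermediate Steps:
$h{\left(k,j \right)} = j k$
$q = -19$ ($q = 3 \left(-3\right) - 10 = -9 - 10 = -19$)
$R = -2$ ($R = -3 + 1 = -2$)
$- 22 R + q = \left(-22\right) \left(-2\right) - 19 = 44 - 19 = 25$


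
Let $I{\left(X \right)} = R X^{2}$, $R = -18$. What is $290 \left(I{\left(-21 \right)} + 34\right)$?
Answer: $-2292160$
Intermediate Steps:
$I{\left(X \right)} = - 18 X^{2}$
$290 \left(I{\left(-21 \right)} + 34\right) = 290 \left(- 18 \left(-21\right)^{2} + 34\right) = 290 \left(\left(-18\right) 441 + 34\right) = 290 \left(-7938 + 34\right) = 290 \left(-7904\right) = -2292160$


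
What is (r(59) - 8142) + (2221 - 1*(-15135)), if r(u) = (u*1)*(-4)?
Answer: 8978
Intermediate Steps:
r(u) = -4*u (r(u) = u*(-4) = -4*u)
(r(59) - 8142) + (2221 - 1*(-15135)) = (-4*59 - 8142) + (2221 - 1*(-15135)) = (-236 - 8142) + (2221 + 15135) = -8378 + 17356 = 8978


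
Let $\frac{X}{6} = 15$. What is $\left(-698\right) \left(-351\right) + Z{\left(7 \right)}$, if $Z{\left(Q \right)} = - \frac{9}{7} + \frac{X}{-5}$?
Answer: $\frac{1714851}{7} \approx 2.4498 \cdot 10^{5}$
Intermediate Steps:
$X = 90$ ($X = 6 \cdot 15 = 90$)
$Z{\left(Q \right)} = - \frac{135}{7}$ ($Z{\left(Q \right)} = - \frac{9}{7} + \frac{90}{-5} = \left(-9\right) \frac{1}{7} + 90 \left(- \frac{1}{5}\right) = - \frac{9}{7} - 18 = - \frac{135}{7}$)
$\left(-698\right) \left(-351\right) + Z{\left(7 \right)} = \left(-698\right) \left(-351\right) - \frac{135}{7} = 244998 - \frac{135}{7} = \frac{1714851}{7}$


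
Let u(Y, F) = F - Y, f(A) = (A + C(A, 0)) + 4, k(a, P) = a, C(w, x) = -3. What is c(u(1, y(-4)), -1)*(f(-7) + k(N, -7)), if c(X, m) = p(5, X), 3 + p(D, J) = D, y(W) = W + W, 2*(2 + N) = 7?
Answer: -9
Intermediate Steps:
N = 3/2 (N = -2 + (1/2)*7 = -2 + 7/2 = 3/2 ≈ 1.5000)
y(W) = 2*W
p(D, J) = -3 + D
f(A) = 1 + A (f(A) = (A - 3) + 4 = (-3 + A) + 4 = 1 + A)
c(X, m) = 2 (c(X, m) = -3 + 5 = 2)
c(u(1, y(-4)), -1)*(f(-7) + k(N, -7)) = 2*((1 - 7) + 3/2) = 2*(-6 + 3/2) = 2*(-9/2) = -9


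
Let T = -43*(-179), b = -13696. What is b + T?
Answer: -5999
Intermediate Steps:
T = 7697
b + T = -13696 + 7697 = -5999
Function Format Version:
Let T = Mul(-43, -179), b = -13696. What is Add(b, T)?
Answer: -5999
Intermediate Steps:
T = 7697
Add(b, T) = Add(-13696, 7697) = -5999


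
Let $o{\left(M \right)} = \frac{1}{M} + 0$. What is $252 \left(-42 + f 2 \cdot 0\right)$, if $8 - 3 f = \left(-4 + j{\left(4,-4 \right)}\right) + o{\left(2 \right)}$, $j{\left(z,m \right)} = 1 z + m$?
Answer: $-10584$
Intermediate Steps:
$j{\left(z,m \right)} = m + z$ ($j{\left(z,m \right)} = z + m = m + z$)
$o{\left(M \right)} = \frac{1}{M}$
$f = \frac{23}{6}$ ($f = \frac{8}{3} - \frac{\left(-4 + \left(-4 + 4\right)\right) + \frac{1}{2}}{3} = \frac{8}{3} - \frac{\left(-4 + 0\right) + \frac{1}{2}}{3} = \frac{8}{3} - \frac{-4 + \frac{1}{2}}{3} = \frac{8}{3} - - \frac{7}{6} = \frac{8}{3} + \frac{7}{6} = \frac{23}{6} \approx 3.8333$)
$252 \left(-42 + f 2 \cdot 0\right) = 252 \left(-42 + \frac{23}{6} \cdot 2 \cdot 0\right) = 252 \left(-42 + \frac{23}{3} \cdot 0\right) = 252 \left(-42 + 0\right) = 252 \left(-42\right) = -10584$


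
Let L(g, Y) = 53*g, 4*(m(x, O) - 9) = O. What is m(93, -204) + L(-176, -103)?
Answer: -9370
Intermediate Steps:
m(x, O) = 9 + O/4
m(93, -204) + L(-176, -103) = (9 + (1/4)*(-204)) + 53*(-176) = (9 - 51) - 9328 = -42 - 9328 = -9370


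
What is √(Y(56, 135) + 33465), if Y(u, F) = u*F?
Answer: 5*√1641 ≈ 202.55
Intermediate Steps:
Y(u, F) = F*u
√(Y(56, 135) + 33465) = √(135*56 + 33465) = √(7560 + 33465) = √41025 = 5*√1641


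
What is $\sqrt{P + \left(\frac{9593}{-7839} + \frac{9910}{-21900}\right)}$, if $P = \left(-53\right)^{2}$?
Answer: $\frac{\sqrt{10214498224656310}}{1907490} \approx 52.984$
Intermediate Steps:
$P = 2809$
$\sqrt{P + \left(\frac{9593}{-7839} + \frac{9910}{-21900}\right)} = \sqrt{2809 + \left(\frac{9593}{-7839} + \frac{9910}{-21900}\right)} = \sqrt{2809 + \left(9593 \left(- \frac{1}{7839}\right) + 9910 \left(- \frac{1}{21900}\right)\right)} = \sqrt{2809 - \frac{9592373}{5722470}} = \sqrt{\frac{16064825857}{5722470}} = \frac{\sqrt{10214498224656310}}{1907490}$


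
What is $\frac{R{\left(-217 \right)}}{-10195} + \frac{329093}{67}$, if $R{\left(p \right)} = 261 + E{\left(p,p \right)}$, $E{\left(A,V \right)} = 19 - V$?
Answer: $\frac{3355069836}{683065} \approx 4911.8$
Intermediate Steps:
$R{\left(p \right)} = 280 - p$ ($R{\left(p \right)} = 261 - \left(-19 + p\right) = 280 - p$)
$\frac{R{\left(-217 \right)}}{-10195} + \frac{329093}{67} = \frac{280 - -217}{-10195} + \frac{329093}{67} = \left(280 + 217\right) \left(- \frac{1}{10195}\right) + 329093 \cdot \frac{1}{67} = 497 \left(- \frac{1}{10195}\right) + \frac{329093}{67} = - \frac{497}{10195} + \frac{329093}{67} = \frac{3355069836}{683065}$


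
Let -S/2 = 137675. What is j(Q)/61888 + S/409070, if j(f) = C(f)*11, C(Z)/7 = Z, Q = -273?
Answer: -2563992127/2531652416 ≈ -1.0128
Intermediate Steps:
C(Z) = 7*Z
S = -275350 (S = -2*137675 = -275350)
j(f) = 77*f (j(f) = (7*f)*11 = 77*f)
j(Q)/61888 + S/409070 = (77*(-273))/61888 - 275350/409070 = -21021*1/61888 - 275350*1/409070 = -21021/61888 - 27535/40907 = -2563992127/2531652416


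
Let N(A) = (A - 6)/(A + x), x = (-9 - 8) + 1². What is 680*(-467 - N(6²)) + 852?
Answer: -317728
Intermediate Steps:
x = -16 (x = -17 + 1 = -16)
N(A) = (-6 + A)/(-16 + A) (N(A) = (A - 6)/(A - 16) = (-6 + A)/(-16 + A))
680*(-467 - N(6²)) + 852 = 680*(-467 - (-6 + 6²)/(-16 + 6²)) + 852 = 680*(-467 - (-6 + 36)/(-16 + 36)) + 852 = 680*(-467 - 30/20) + 852 = 680*(-467 - 1*3/2) + 852 = 680*(-467 - 3/2) + 852 = 680*(-937/2) + 852 = -318580 + 852 = -317728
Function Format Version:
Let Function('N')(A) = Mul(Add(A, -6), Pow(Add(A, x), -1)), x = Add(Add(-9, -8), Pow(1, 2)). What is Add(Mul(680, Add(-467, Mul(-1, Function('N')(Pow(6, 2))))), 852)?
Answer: -317728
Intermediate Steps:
x = -16 (x = Add(-17, 1) = -16)
Function('N')(A) = Mul(Pow(Add(-16, A), -1), Add(-6, A)) (Function('N')(A) = Mul(Add(A, -6), Pow(Add(A, -16), -1)) = Mul(Add(-6, A), Pow(Add(-16, A), -1)) = Mul(Pow(Add(-16, A), -1), Add(-6, A)))
Add(Mul(680, Add(-467, Mul(-1, Function('N')(Pow(6, 2))))), 852) = Add(Mul(680, Add(-467, Mul(-1, Mul(Pow(Add(-16, Pow(6, 2)), -1), Add(-6, Pow(6, 2)))))), 852) = Add(Mul(680, Add(-467, Mul(-1, Mul(Pow(Add(-16, 36), -1), Add(-6, 36))))), 852) = Add(Mul(680, Add(-467, Mul(-1, Mul(Pow(20, -1), 30)))), 852) = Add(Mul(680, Add(-467, Mul(-1, Mul(Rational(1, 20), 30)))), 852) = Add(Mul(680, Add(-467, Mul(-1, Rational(3, 2)))), 852) = Add(Mul(680, Add(-467, Rational(-3, 2))), 852) = Add(Mul(680, Rational(-937, 2)), 852) = Add(-318580, 852) = -317728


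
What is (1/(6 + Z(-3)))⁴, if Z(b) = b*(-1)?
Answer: 1/6561 ≈ 0.00015242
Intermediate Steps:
Z(b) = -b
(1/(6 + Z(-3)))⁴ = (1/(6 - 1*(-3)))⁴ = (1/(6 + 3))⁴ = (1/9)⁴ = (⅑)⁴ = 1/6561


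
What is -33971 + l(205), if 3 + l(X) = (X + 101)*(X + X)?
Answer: 91486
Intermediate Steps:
l(X) = -3 + 2*X*(101 + X) (l(X) = -3 + (X + 101)*(X + X) = -3 + (101 + X)*(2*X) = -3 + 2*X*(101 + X))
-33971 + l(205) = -33971 + (-3 + 2*205² + 202*205) = -33971 + (-3 + 2*42025 + 41410) = -33971 + (-3 + 84050 + 41410) = -33971 + 125457 = 91486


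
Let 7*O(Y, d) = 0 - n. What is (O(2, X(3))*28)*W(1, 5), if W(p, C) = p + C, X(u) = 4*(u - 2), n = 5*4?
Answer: -480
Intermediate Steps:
n = 20
X(u) = -8 + 4*u (X(u) = 4*(-2 + u) = -8 + 4*u)
O(Y, d) = -20/7 (O(Y, d) = (0 - 1*20)/7 = (0 - 20)/7 = (⅐)*(-20) = -20/7)
W(p, C) = C + p
(O(2, X(3))*28)*W(1, 5) = (-20/7*28)*(5 + 1) = -80*6 = -480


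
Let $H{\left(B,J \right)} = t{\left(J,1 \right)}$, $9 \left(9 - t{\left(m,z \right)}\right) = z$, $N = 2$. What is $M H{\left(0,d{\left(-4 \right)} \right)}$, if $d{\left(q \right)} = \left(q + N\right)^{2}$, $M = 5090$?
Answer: $\frac{407200}{9} \approx 45244.0$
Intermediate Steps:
$t{\left(m,z \right)} = 9 - \frac{z}{9}$
$d{\left(q \right)} = \left(2 + q\right)^{2}$ ($d{\left(q \right)} = \left(q + 2\right)^{2} = \left(2 + q\right)^{2}$)
$H{\left(B,J \right)} = \frac{80}{9}$ ($H{\left(B,J \right)} = 9 - \frac{1}{9} = \frac{80}{9}$)
$M H{\left(0,d{\left(-4 \right)} \right)} = 5090 \cdot \frac{80}{9} = \frac{407200}{9}$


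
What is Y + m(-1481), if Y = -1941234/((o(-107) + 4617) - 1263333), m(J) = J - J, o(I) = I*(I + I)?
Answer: 970617/617909 ≈ 1.5708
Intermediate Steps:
o(I) = 2*I² (o(I) = I*(2*I) = 2*I²)
m(J) = 0
Y = 970617/617909 (Y = -1941234/((2*(-107)² + 4617) - 1263333) = -1941234/((2*11449 + 4617) - 1263333) = -1941234/((22898 + 4617) - 1263333) = -1941234/(27515 - 1263333) = -1941234/(-1235818) = -1941234*(-1/1235818) = 970617/617909 ≈ 1.5708)
Y + m(-1481) = 970617/617909 + 0 = 970617/617909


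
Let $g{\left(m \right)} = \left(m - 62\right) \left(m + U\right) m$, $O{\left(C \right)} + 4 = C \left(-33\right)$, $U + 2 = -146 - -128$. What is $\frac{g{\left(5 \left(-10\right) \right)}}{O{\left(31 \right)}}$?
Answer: $\frac{392000}{1027} \approx 381.69$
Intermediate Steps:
$U = -20$ ($U = -2 - 18 = -20$)
$O{\left(C \right)} = -4 - 33 C$ ($O{\left(C \right)} = -4 + C \left(-33\right) = -4 - 33 C$)
$g{\left(m \right)} = m \left(-62 + m\right) \left(-20 + m\right)$ ($g{\left(m \right)} = \left(m - 62\right) \left(m - 20\right) m = \left(-62 + m\right) \left(-20 + m\right) m = m \left(-62 + m\right) \left(-20 + m\right)$)
$\frac{g{\left(5 \left(-10\right) \right)}}{O{\left(31 \right)}} = \frac{5 \left(-10\right) \left(1240 + \left(5 \left(-10\right)\right)^{2} - 82 \cdot 5 \left(-10\right)\right)}{-4 - 1023} = \frac{\left(-50\right) \left(1240 + \left(-50\right)^{2} - -4100\right)}{-4 - 1023} = \frac{\left(-50\right) \left(1240 + 2500 + 4100\right)}{-1027} = \left(-50\right) 7840 \left(- \frac{1}{1027}\right) = \left(-392000\right) \left(- \frac{1}{1027}\right) = \frac{392000}{1027}$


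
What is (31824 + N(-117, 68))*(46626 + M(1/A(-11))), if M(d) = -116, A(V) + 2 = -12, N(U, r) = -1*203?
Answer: 1470692710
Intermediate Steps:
N(U, r) = -203
A(V) = -14 (A(V) = -2 - 12 = -14)
(31824 + N(-117, 68))*(46626 + M(1/A(-11))) = (31824 - 203)*(46626 - 116) = 31621*46510 = 1470692710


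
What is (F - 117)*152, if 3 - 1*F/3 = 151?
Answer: -85272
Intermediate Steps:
F = -444 (F = 9 - 3*151 = 9 - 453 = -444)
(F - 117)*152 = (-444 - 117)*152 = -561*152 = -85272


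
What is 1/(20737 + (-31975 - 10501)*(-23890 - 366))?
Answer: 1/1030318593 ≈ 9.7057e-10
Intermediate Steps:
1/(20737 + (-31975 - 10501)*(-23890 - 366)) = 1/(20737 - 42476*(-24256)) = 1/(20737 + 1030297856) = 1/1030318593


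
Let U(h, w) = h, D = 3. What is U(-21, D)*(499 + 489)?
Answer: -20748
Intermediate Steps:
U(-21, D)*(499 + 489) = -21*(499 + 489) = -21*988 = -20748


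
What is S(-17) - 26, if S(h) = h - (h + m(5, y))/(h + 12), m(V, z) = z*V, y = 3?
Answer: -217/5 ≈ -43.400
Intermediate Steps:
m(V, z) = V*z
S(h) = h - (15 + h)/(12 + h) (S(h) = h - (h + 5*3)/(h + 12) = h - (h + 15)/(12 + h) = h - (15 + h)/(12 + h))
S(-17) - 26 = (-15 + (-17)² + 11*(-17))/(12 - 17) - 26 = (-15 + 289 - 187)/(-5) - 26 = -⅕*87 - 26 = -87/5 - 26 = -217/5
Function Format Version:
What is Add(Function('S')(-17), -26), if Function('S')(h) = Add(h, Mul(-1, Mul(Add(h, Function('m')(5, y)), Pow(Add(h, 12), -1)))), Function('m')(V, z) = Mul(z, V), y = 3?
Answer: Rational(-217, 5) ≈ -43.400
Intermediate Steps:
Function('m')(V, z) = Mul(V, z)
Function('S')(h) = Add(h, Mul(-1, Pow(Add(12, h), -1), Add(15, h))) (Function('S')(h) = Add(h, Mul(-1, Mul(Add(h, Mul(5, 3)), Pow(Add(h, 12), -1)))) = Add(h, Mul(-1, Mul(Add(h, 15), Pow(Add(12, h), -1)))) = Add(h, Mul(-1, Mul(Add(15, h), Pow(Add(12, h), -1)))) = Add(h, Mul(-1, Mul(Pow(Add(12, h), -1), Add(15, h)))) = Add(h, Mul(-1, Pow(Add(12, h), -1), Add(15, h))))
Add(Function('S')(-17), -26) = Add(Mul(Pow(Add(12, -17), -1), Add(-15, Pow(-17, 2), Mul(11, -17))), -26) = Add(Mul(Pow(-5, -1), Add(-15, 289, -187)), -26) = Add(Mul(Rational(-1, 5), 87), -26) = Add(Rational(-87, 5), -26) = Rational(-217, 5)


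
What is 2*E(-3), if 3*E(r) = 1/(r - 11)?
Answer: -1/21 ≈ -0.047619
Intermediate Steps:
E(r) = 1/(3*(-11 + r)) (E(r) = 1/(3*(r - 11)) = 1/(3*(-11 + r)))
2*E(-3) = 2*(1/(3*(-11 - 3))) = 2*((1/3)/(-14)) = 2*((1/3)*(-1/14)) = 2*(-1/42) = -1/21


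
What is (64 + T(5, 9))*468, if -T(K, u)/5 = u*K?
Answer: -75348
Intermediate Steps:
T(K, u) = -5*K*u (T(K, u) = -5*u*K = -5*K*u)
(64 + T(5, 9))*468 = (64 - 5*5*9)*468 = (64 - 225)*468 = -161*468 = -75348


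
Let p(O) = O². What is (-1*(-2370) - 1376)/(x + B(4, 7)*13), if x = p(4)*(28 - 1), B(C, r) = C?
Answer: 497/242 ≈ 2.0537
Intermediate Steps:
x = 432 (x = 4²*(28 - 1) = 16*27 = 432)
(-1*(-2370) - 1376)/(x + B(4, 7)*13) = (-1*(-2370) - 1376)/(432 + 4*13) = (2370 - 1376)/(432 + 52) = 994/484 = 994*(1/484) = 497/242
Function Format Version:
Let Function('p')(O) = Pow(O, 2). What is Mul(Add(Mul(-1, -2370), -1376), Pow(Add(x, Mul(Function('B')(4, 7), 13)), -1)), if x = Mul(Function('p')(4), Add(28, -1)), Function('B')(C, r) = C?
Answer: Rational(497, 242) ≈ 2.0537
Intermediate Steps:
x = 432 (x = Mul(Pow(4, 2), Add(28, -1)) = Mul(16, 27) = 432)
Mul(Add(Mul(-1, -2370), -1376), Pow(Add(x, Mul(Function('B')(4, 7), 13)), -1)) = Mul(Add(Mul(-1, -2370), -1376), Pow(Add(432, Mul(4, 13)), -1)) = Mul(Add(2370, -1376), Pow(Add(432, 52), -1)) = Mul(994, Pow(484, -1)) = Mul(994, Rational(1, 484)) = Rational(497, 242)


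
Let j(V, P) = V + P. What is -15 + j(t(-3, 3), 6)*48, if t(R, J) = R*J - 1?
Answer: -207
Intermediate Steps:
t(R, J) = -1 + J*R (t(R, J) = J*R - 1 = -1 + J*R)
j(V, P) = P + V
-15 + j(t(-3, 3), 6)*48 = -15 + (6 + (-1 + 3*(-3)))*48 = -15 + (6 + (-1 - 9))*48 = -15 + (6 - 10)*48 = -15 - 4*48 = -15 - 192 = -207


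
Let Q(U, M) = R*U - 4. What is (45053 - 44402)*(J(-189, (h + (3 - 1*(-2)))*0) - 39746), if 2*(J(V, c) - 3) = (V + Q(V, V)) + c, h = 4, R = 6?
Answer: -52609263/2 ≈ -2.6305e+7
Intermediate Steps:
Q(U, M) = -4 + 6*U (Q(U, M) = 6*U - 4 = -4 + 6*U)
J(V, c) = 1 + c/2 + 7*V/2 (J(V, c) = 3 + ((V + (-4 + 6*V)) + c)/2 = 3 + ((-4 + 7*V) + c)/2 = 3 + (-4 + c + 7*V)/2 = 3 + (-2 + c/2 + 7*V/2) = 1 + c/2 + 7*V/2)
(45053 - 44402)*(J(-189, (h + (3 - 1*(-2)))*0) - 39746) = (45053 - 44402)*((1 + ((4 + (3 - 1*(-2)))*0)/2 + (7/2)*(-189)) - 39746) = 651*((1 + ((4 + (3 + 2))*0)/2 - 1323/2) - 39746) = 651*((1 + ((4 + 5)*0)/2 - 1323/2) - 39746) = 651*((1 + (9*0)/2 - 1323/2) - 39746) = 651*((1 + (½)*0 - 1323/2) - 39746) = 651*((1 + 0 - 1323/2) - 39746) = 651*(-1321/2 - 39746) = 651*(-80813/2) = -52609263/2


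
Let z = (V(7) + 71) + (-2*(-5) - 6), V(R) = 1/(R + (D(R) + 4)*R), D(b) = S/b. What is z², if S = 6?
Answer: 9461776/1681 ≈ 5628.7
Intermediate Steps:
D(b) = 6/b
V(R) = 1/(R + R*(4 + 6/R)) (V(R) = 1/(R + (6/R + 4)*R) = 1/(R + (4 + 6/R)*R) = 1/(R + R*(4 + 6/R)))
z = 3076/41 (z = (1/(6 + 5*7) + 71) + (-2*(-5) - 6) = (1/(6 + 35) + 71) + (10 - 6) = (1/41 + 71) + 4 = 2912/41 + 4 = 3076/41 ≈ 75.024)
z² = (3076/41)² = 9461776/1681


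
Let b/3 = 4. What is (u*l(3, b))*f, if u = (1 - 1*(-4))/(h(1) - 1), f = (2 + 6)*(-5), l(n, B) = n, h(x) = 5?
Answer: -150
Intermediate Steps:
b = 12 (b = 3*4 = 12)
f = -40 (f = 8*(-5) = -40)
u = 5/4 (u = (1 - 1*(-4))/(5 - 1) = (1 + 4)/4 = 5*(¼) = 5/4 ≈ 1.2500)
(u*l(3, b))*f = ((5/4)*3)*(-40) = (15/4)*(-40) = -150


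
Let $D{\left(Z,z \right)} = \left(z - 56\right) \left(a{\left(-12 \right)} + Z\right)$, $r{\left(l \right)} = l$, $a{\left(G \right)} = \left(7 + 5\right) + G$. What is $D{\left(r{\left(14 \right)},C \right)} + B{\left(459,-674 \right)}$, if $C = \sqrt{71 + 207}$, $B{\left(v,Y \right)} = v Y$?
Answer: $-310150 + 14 \sqrt{278} \approx -3.0992 \cdot 10^{5}$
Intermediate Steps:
$a{\left(G \right)} = 12 + G$
$B{\left(v,Y \right)} = Y v$
$C = \sqrt{278} \approx 16.673$
$D{\left(Z,z \right)} = Z \left(-56 + z\right)$ ($D{\left(Z,z \right)} = \left(z - 56\right) \left(\left(12 - 12\right) + Z\right) = \left(-56 + z\right) \left(0 + Z\right) = \left(-56 + z\right) Z = Z \left(-56 + z\right)$)
$D{\left(r{\left(14 \right)},C \right)} + B{\left(459,-674 \right)} = 14 \left(-56 + \sqrt{278}\right) - 309366 = \left(-784 + 14 \sqrt{278}\right) - 309366 = -310150 + 14 \sqrt{278}$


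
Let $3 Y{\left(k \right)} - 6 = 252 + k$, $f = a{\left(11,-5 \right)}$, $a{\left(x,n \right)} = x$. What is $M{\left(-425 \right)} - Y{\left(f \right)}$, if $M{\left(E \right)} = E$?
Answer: $- \frac{1544}{3} \approx -514.67$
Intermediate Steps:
$f = 11$
$Y{\left(k \right)} = 86 + \frac{k}{3}$ ($Y{\left(k \right)} = 2 + \frac{252 + k}{3} = 2 + \left(84 + \frac{k}{3}\right) = 86 + \frac{k}{3}$)
$M{\left(-425 \right)} - Y{\left(f \right)} = -425 - \left(86 + \frac{1}{3} \cdot 11\right) = -425 - \left(86 + \frac{11}{3}\right) = -425 - \frac{269}{3} = - \frac{1544}{3}$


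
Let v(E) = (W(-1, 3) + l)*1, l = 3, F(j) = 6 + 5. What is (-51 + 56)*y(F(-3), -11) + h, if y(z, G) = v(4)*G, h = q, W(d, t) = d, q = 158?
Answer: 48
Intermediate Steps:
F(j) = 11
h = 158
v(E) = 2 (v(E) = (-1 + 3)*1 = 2*1 = 2)
y(z, G) = 2*G
(-51 + 56)*y(F(-3), -11) + h = (-51 + 56)*(2*(-11)) + 158 = 5*(-22) + 158 = -110 + 158 = 48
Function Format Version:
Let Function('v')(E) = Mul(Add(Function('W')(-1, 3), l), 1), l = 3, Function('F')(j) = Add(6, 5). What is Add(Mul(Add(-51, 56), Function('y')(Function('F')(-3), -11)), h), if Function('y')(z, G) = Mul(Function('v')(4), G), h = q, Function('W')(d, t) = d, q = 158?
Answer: 48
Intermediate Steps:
Function('F')(j) = 11
h = 158
Function('v')(E) = 2 (Function('v')(E) = Mul(Add(-1, 3), 1) = Mul(2, 1) = 2)
Function('y')(z, G) = Mul(2, G)
Add(Mul(Add(-51, 56), Function('y')(Function('F')(-3), -11)), h) = Add(Mul(Add(-51, 56), Mul(2, -11)), 158) = Add(Mul(5, -22), 158) = Add(-110, 158) = 48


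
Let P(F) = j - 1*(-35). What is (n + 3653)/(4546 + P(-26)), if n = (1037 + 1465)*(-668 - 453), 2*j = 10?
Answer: -2801089/4586 ≈ -610.79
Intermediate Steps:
j = 5 (j = (1/2)*10 = 5)
P(F) = 40 (P(F) = 5 - 1*(-35) = 5 + 35 = 40)
n = -2804742 (n = 2502*(-1121) = -2804742)
(n + 3653)/(4546 + P(-26)) = (-2804742 + 3653)/(4546 + 40) = -2801089/4586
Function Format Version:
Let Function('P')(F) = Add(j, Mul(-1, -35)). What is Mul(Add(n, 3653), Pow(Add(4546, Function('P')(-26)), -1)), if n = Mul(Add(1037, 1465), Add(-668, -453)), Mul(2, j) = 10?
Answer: Rational(-2801089, 4586) ≈ -610.79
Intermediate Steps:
j = 5 (j = Mul(Rational(1, 2), 10) = 5)
Function('P')(F) = 40 (Function('P')(F) = Add(5, Mul(-1, -35)) = Add(5, 35) = 40)
n = -2804742 (n = Mul(2502, -1121) = -2804742)
Mul(Add(n, 3653), Pow(Add(4546, Function('P')(-26)), -1)) = Mul(Add(-2804742, 3653), Pow(Add(4546, 40), -1)) = Mul(-2801089, Pow(4586, -1)) = Mul(-2801089, Rational(1, 4586)) = Rational(-2801089, 4586)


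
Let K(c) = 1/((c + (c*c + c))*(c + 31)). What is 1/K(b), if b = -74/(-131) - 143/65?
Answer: -4923307746/281011375 ≈ -17.520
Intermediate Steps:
b = -1071/655 (b = -74*(-1/131) - 143*1/65 = 74/131 - 11/5 = -1071/655 ≈ -1.6351)
K(c) = 1/((31 + c)*(c² + 2*c)) (K(c) = 1/((c + (c² + c))*(31 + c)) = 1/((c + (c + c²))*(31 + c)) = 1/((c² + 2*c)*(31 + c)) = 1/((31 + c)*(c² + 2*c)))
1/K(b) = 1/(1/((-1071/655)*(62 + (-1071/655)² + 33*(-1071/655)))) = 1/(-655/(1071*(62 + 1147041/429025 - 35343/655))) = 1/(-655/(1071*4596926/429025)) = 1/(-655/1071*429025/4596926) = 1/(-281011375/4923307746) = -4923307746/281011375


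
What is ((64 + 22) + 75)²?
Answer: 25921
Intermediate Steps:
((64 + 22) + 75)² = (86 + 75)² = 161² = 25921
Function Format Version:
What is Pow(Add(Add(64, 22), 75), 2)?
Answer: 25921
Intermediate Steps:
Pow(Add(Add(64, 22), 75), 2) = Pow(Add(86, 75), 2) = Pow(161, 2) = 25921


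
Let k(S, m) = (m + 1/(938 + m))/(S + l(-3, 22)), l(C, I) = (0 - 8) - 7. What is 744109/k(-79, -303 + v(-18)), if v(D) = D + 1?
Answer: 43226780028/197759 ≈ 2.1858e+5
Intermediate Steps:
v(D) = 1 + D
l(C, I) = -15 (l(C, I) = -8 - 7 = -15)
k(S, m) = (m + 1/(938 + m))/(-15 + S) (k(S, m) = (m + 1/(938 + m))/(S - 15) = (m + 1/(938 + m))/(-15 + S))
744109/k(-79, -303 + v(-18)) = 744109/(((1 + (-303 + (1 - 18))**2 + 938*(-303 + (1 - 18)))/(-14070 - 15*(-303 + (1 - 18)) + 938*(-79) - 79*(-303 + (1 - 18))))) = 744109/(((1 + (-303 - 17)**2 + 938*(-303 - 17))/(-14070 - 15*(-303 - 17) - 74102 - 79*(-303 - 17)))) = 744109/(((1 + (-320)**2 + 938*(-320))/(-14070 - 15*(-320) - 74102 - 79*(-320)))) = 744109/(((1 + 102400 - 300160)/(-14070 + 4800 - 74102 + 25280))) = 744109/((-197759/(-58092))) = 744109/((-1/58092*(-197759))) = 744109/(197759/58092) = 744109*(58092/197759) = 43226780028/197759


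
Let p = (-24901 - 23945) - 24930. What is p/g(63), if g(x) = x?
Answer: -24592/21 ≈ -1171.0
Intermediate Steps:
p = -73776 (p = -48846 - 24930 = -73776)
p/g(63) = -73776/63 = -73776*1/63 = -24592/21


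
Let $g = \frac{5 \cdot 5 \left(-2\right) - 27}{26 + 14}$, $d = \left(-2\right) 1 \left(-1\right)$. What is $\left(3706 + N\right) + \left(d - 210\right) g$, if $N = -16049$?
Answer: $- \frac{59713}{5} \approx -11943.0$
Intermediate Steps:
$d = 2$ ($d = \left(-2\right) \left(-1\right) = 2$)
$g = - \frac{77}{40}$ ($g = \frac{25 \left(-2\right) - 27}{40} = \left(-50 - 27\right) \frac{1}{40} = \left(-77\right) \frac{1}{40} = - \frac{77}{40} \approx -1.925$)
$\left(3706 + N\right) + \left(d - 210\right) g = \left(3706 - 16049\right) + \left(2 - 210\right) \left(- \frac{77}{40}\right) = -12343 - - \frac{2002}{5} = -12343 + \frac{2002}{5} = - \frac{59713}{5}$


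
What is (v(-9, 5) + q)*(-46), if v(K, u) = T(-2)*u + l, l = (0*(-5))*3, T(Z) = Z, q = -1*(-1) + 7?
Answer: 92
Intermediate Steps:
q = 8 (q = 1 + 7 = 8)
l = 0 (l = 0*3 = 0)
v(K, u) = -2*u (v(K, u) = -2*u + 0 = -2*u)
(v(-9, 5) + q)*(-46) = (-2*5 + 8)*(-46) = (-10 + 8)*(-46) = -2*(-46) = 92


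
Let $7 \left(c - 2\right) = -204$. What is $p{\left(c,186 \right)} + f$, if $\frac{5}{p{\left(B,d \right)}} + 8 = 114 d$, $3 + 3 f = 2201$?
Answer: $\frac{46588823}{63588} \approx 732.67$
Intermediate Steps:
$c = - \frac{190}{7}$ ($c = 2 + \frac{1}{7} \left(-204\right) = 2 - \frac{204}{7} = - \frac{190}{7} \approx -27.143$)
$f = \frac{2198}{3}$ ($f = -1 + \frac{1}{3} \cdot 2201 = -1 + \frac{2201}{3} = \frac{2198}{3} \approx 732.67$)
$p{\left(B,d \right)} = \frac{5}{-8 + 114 d}$
$p{\left(c,186 \right)} + f = \frac{5}{2 \left(-4 + 57 \cdot 186\right)} + \frac{2198}{3} = \frac{5}{2 \left(-4 + 10602\right)} + \frac{2198}{3} = \frac{5}{2 \cdot 10598} + \frac{2198}{3} = \frac{5}{2} \cdot \frac{1}{10598} + \frac{2198}{3} = \frac{5}{21196} + \frac{2198}{3} = \frac{46588823}{63588}$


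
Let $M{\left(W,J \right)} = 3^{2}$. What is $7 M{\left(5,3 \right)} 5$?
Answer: $315$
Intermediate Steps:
$M{\left(W,J \right)} = 9$
$7 M{\left(5,3 \right)} 5 = 7 \cdot 9 \cdot 5 = 63 \cdot 5 = 315$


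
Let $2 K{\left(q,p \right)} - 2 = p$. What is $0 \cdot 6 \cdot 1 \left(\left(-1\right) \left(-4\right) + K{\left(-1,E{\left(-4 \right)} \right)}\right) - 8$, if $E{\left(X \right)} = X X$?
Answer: $-8$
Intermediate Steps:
$E{\left(X \right)} = X^{2}$
$K{\left(q,p \right)} = 1 + \frac{p}{2}$
$0 \cdot 6 \cdot 1 \left(\left(-1\right) \left(-4\right) + K{\left(-1,E{\left(-4 \right)} \right)}\right) - 8 = 0 \cdot 6 \cdot 1 \left(\left(-1\right) \left(-4\right) + \left(1 + \frac{\left(-4\right)^{2}}{2}\right)\right) - 8 = 0 \cdot 1 \left(4 + \left(1 + \frac{1}{2} \cdot 16\right)\right) - 8 = 0 \left(4 + \left(1 + 8\right)\right) - 8 = 0 \left(4 + 9\right) - 8 = 0 \cdot 13 - 8 = 0 - 8 = -8$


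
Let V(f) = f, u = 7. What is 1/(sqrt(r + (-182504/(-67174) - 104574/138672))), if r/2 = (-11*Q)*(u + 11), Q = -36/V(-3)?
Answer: -6*I*sqrt(79508214122597042298)/3687276931087 ≈ -0.014509*I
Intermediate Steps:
Q = 12 (Q = -36/(-3) = -36*(-1/3) = 12)
r = -4752 (r = 2*((-11*12)*(7 + 11)) = 2*(-132*18) = 2*(-2376) = -4752)
1/(sqrt(r + (-182504/(-67174) - 104574/138672))) = 1/(sqrt(-4752 + (-182504/(-67174) - 104574/138672))) = 1/(sqrt(-4752 + (-182504*(-1/67174) - 104574*1/138672))) = 1/(sqrt(-4752 + (91252/33587 - 17429/23112))) = 1/(sqrt(-4752 + 1523628401/776262744)) = 1/(sqrt(-3687276931087/776262744)) = 1/(I*sqrt(79508214122597042298)/129377124) = -6*I*sqrt(79508214122597042298)/3687276931087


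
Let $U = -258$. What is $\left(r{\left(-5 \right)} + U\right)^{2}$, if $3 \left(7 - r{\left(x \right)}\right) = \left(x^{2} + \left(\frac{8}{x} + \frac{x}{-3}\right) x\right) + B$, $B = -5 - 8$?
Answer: $\frac{5262436}{81} \approx 64968.0$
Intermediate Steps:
$B = -13$
$r{\left(x \right)} = \frac{34}{3} - \frac{x^{2}}{3} - \frac{x \left(\frac{8}{x} - \frac{x}{3}\right)}{3}$ ($r{\left(x \right)} = 7 - \frac{\left(x^{2} + \left(\frac{8}{x} + \frac{x}{-3}\right) x\right) - 13}{3} = 7 - \frac{\left(x^{2} + \left(\frac{8}{x} + x \left(- \frac{1}{3}\right)\right) x\right) - 13}{3} = 7 - \frac{\left(x^{2} + \left(\frac{8}{x} - \frac{x}{3}\right) x\right) - 13}{3} = 7 - \frac{\left(x^{2} + x \left(\frac{8}{x} - \frac{x}{3}\right)\right) - 13}{3} = 7 - \frac{-13 + x^{2} + x \left(\frac{8}{x} - \frac{x}{3}\right)}{3} = 7 - \left(- \frac{13}{3} + \frac{x^{2}}{3} + \frac{x \left(\frac{8}{x} - \frac{x}{3}\right)}{3}\right) = \frac{34}{3} - \frac{x^{2}}{3} - \frac{x \left(\frac{8}{x} - \frac{x}{3}\right)}{3}$)
$\left(r{\left(-5 \right)} + U\right)^{2} = \left(\left(\frac{26}{3} - \frac{2 \left(-5\right)^{2}}{9}\right) - 258\right)^{2} = \left(\left(\frac{26}{3} - \frac{50}{9}\right) - 258\right)^{2} = \left(\frac{28}{9} - 258\right)^{2} = \left(- \frac{2294}{9}\right)^{2} = \frac{5262436}{81}$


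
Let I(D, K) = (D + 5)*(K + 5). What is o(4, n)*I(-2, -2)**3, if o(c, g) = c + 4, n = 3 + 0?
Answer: 5832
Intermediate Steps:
I(D, K) = (5 + D)*(5 + K)
n = 3
o(c, g) = 4 + c
o(4, n)*I(-2, -2)**3 = (4 + 4)*(25 + 5*(-2) + 5*(-2) - 2*(-2))**3 = 8*(25 - 10 - 10 + 4)**3 = 8*9**3 = 8*729 = 5832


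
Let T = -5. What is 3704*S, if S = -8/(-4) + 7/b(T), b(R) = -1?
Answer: -18520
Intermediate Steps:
S = -5 (S = -8/(-4) + 7/(-1) = -8*(-1/4) + 7*(-1) = 2 - 7 = -5)
3704*S = 3704*(-5) = -18520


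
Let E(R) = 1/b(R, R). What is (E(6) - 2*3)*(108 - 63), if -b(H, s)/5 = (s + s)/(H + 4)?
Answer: -555/2 ≈ -277.50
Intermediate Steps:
b(H, s) = -10*s/(4 + H) (b(H, s) = -5*(s + s)/(H + 4) = -5*2*s/(4 + H) = -10*s/(4 + H))
E(R) = -(4 + R)/(10*R) (E(R) = 1/(-10*R/(4 + R)) = -(4 + R)/(10*R))
(E(6) - 2*3)*(108 - 63) = ((1/10)*(-4 - 1*6)/6 - 2*3)*(108 - 63) = ((1/10)*(1/6)*(-4 - 6) - 6)*45 = ((1/10)*(1/6)*(-10) - 6)*45 = (-1/6 - 6)*45 = -37/6*45 = -555/2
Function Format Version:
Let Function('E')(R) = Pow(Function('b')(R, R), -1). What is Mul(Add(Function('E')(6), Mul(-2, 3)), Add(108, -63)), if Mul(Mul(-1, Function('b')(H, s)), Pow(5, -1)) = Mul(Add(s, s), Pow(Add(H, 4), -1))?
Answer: Rational(-555, 2) ≈ -277.50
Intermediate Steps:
Function('b')(H, s) = Mul(-10, s, Pow(Add(4, H), -1)) (Function('b')(H, s) = Mul(-5, Mul(Add(s, s), Pow(Add(H, 4), -1))) = Mul(-5, Mul(Mul(2, s), Pow(Add(4, H), -1))) = Mul(-5, Mul(2, s, Pow(Add(4, H), -1))) = Mul(-10, s, Pow(Add(4, H), -1)))
Function('E')(R) = Mul(Rational(-1, 10), Pow(R, -1), Add(4, R)) (Function('E')(R) = Pow(Mul(-10, R, Pow(Add(4, R), -1)), -1) = Mul(Rational(-1, 10), Pow(R, -1), Add(4, R)))
Mul(Add(Function('E')(6), Mul(-2, 3)), Add(108, -63)) = Mul(Add(Mul(Rational(1, 10), Pow(6, -1), Add(-4, Mul(-1, 6))), Mul(-2, 3)), Add(108, -63)) = Mul(Add(Mul(Rational(1, 10), Rational(1, 6), Add(-4, -6)), -6), 45) = Mul(Add(Mul(Rational(1, 10), Rational(1, 6), -10), -6), 45) = Mul(Add(Rational(-1, 6), -6), 45) = Mul(Rational(-37, 6), 45) = Rational(-555, 2)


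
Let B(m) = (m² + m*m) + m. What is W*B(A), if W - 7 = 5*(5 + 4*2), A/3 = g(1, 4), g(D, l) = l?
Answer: 21600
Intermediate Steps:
A = 12 (A = 3*4 = 12)
B(m) = m + 2*m² (B(m) = (m² + m²) + m = 2*m² + m = m + 2*m²)
W = 72 (W = 7 + 5*(5 + 4*2) = 7 + 5*(5 + 8) = 7 + 5*13 = 7 + 65 = 72)
W*B(A) = 72*(12*(1 + 2*12)) = 72*(12*(1 + 24)) = 72*(12*25) = 72*300 = 21600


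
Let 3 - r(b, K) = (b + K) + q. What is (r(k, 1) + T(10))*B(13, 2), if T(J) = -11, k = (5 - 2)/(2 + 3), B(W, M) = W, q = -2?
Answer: -494/5 ≈ -98.800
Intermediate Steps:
k = ⅗ (k = 3/5 = 3*(⅕) = ⅗ ≈ 0.60000)
r(b, K) = 5 - K - b (r(b, K) = 3 - ((b + K) - 2) = 3 - ((K + b) - 2) = 3 - (-2 + K + b) = 3 + (2 - K - b) = 5 - K - b)
(r(k, 1) + T(10))*B(13, 2) = ((5 - 1*1 - 1*⅗) - 11)*13 = ((5 - 1 - ⅗) - 11)*13 = (17/5 - 11)*13 = -38/5*13 = -494/5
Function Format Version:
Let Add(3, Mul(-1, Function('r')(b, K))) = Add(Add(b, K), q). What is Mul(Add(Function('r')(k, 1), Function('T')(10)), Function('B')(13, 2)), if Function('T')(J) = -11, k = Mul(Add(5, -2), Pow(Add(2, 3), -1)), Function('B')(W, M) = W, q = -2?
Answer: Rational(-494, 5) ≈ -98.800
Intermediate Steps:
k = Rational(3, 5) (k = Mul(3, Pow(5, -1)) = Mul(3, Rational(1, 5)) = Rational(3, 5) ≈ 0.60000)
Function('r')(b, K) = Add(5, Mul(-1, K), Mul(-1, b)) (Function('r')(b, K) = Add(3, Mul(-1, Add(Add(b, K), -2))) = Add(3, Mul(-1, Add(Add(K, b), -2))) = Add(3, Mul(-1, Add(-2, K, b))) = Add(3, Add(2, Mul(-1, K), Mul(-1, b))) = Add(5, Mul(-1, K), Mul(-1, b)))
Mul(Add(Function('r')(k, 1), Function('T')(10)), Function('B')(13, 2)) = Mul(Add(Add(5, Mul(-1, 1), Mul(-1, Rational(3, 5))), -11), 13) = Mul(Add(Add(5, -1, Rational(-3, 5)), -11), 13) = Mul(Add(Rational(17, 5), -11), 13) = Mul(Rational(-38, 5), 13) = Rational(-494, 5)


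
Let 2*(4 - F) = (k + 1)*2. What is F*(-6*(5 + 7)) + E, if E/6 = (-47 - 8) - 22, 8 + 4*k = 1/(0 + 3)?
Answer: -816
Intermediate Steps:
k = -23/12 (k = -2 + 1/(4*(0 + 3)) = -2 + (¼)/3 = -2 + (¼)*(⅓) = -2 + 1/12 = -23/12 ≈ -1.9167)
E = -462 (E = 6*((-47 - 8) - 22) = 6*(-55 - 22) = 6*(-77) = -462)
F = 59/12 (F = 4 - (-23/12 + 1)*2/2 = 4 - (-11)*2/24 = 4 - ½*(-11/6) = 4 + 11/12 = 59/12 ≈ 4.9167)
F*(-6*(5 + 7)) + E = 59*(-6*(5 + 7))/12 - 462 = 59*(-6*12)/12 - 462 = (59/12)*(-72) - 462 = -354 - 462 = -816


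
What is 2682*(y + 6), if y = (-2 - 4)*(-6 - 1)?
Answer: 128736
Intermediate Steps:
y = 42 (y = -6*(-7) = 42)
2682*(y + 6) = 2682*(42 + 6) = 2682*48 = 128736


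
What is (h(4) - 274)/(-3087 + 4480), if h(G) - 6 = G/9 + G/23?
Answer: -55348/288351 ≈ -0.19195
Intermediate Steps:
h(G) = 6 + 32*G/207 (h(G) = 6 + (G/9 + G/23) = 6 + 32*G/207)
(h(4) - 274)/(-3087 + 4480) = ((6 + (32/207)*4) - 274)/(-3087 + 4480) = ((6 + 128/207) - 274)/1393 = (1370/207 - 274)*(1/1393) = -55348/207*1/1393 = -55348/288351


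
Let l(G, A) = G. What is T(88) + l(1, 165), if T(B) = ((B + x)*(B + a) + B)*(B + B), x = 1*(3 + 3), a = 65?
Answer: 2546721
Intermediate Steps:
x = 6 (x = 1*6 = 6)
T(B) = 2*B*(B + (6 + B)*(65 + B)) (T(B) = ((B + 6)*(B + 65) + B)*(B + B) = ((6 + B)*(65 + B) + B)*(2*B) = (B + (6 + B)*(65 + B))*(2*B) = 2*B*(B + (6 + B)*(65 + B)))
T(88) + l(1, 165) = 2*88*(390 + 88**2 + 72*88) + 1 = 2*88*(390 + 7744 + 6336) + 1 = 2*88*14470 + 1 = 2546720 + 1 = 2546721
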